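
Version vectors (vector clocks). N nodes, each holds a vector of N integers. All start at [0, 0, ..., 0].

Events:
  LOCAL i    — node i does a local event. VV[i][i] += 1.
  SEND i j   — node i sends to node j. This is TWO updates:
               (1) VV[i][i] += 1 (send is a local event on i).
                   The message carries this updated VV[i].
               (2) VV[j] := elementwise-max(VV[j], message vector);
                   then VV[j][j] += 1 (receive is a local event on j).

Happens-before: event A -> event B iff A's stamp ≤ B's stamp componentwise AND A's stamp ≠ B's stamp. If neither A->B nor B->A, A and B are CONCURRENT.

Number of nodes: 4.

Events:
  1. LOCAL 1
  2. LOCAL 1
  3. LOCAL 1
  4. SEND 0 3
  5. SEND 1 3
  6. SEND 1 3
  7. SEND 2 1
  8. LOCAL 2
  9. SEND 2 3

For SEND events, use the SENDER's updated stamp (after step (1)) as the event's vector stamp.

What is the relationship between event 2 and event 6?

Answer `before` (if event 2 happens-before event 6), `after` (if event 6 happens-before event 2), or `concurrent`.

Answer: before

Derivation:
Initial: VV[0]=[0, 0, 0, 0]
Initial: VV[1]=[0, 0, 0, 0]
Initial: VV[2]=[0, 0, 0, 0]
Initial: VV[3]=[0, 0, 0, 0]
Event 1: LOCAL 1: VV[1][1]++ -> VV[1]=[0, 1, 0, 0]
Event 2: LOCAL 1: VV[1][1]++ -> VV[1]=[0, 2, 0, 0]
Event 3: LOCAL 1: VV[1][1]++ -> VV[1]=[0, 3, 0, 0]
Event 4: SEND 0->3: VV[0][0]++ -> VV[0]=[1, 0, 0, 0], msg_vec=[1, 0, 0, 0]; VV[3]=max(VV[3],msg_vec) then VV[3][3]++ -> VV[3]=[1, 0, 0, 1]
Event 5: SEND 1->3: VV[1][1]++ -> VV[1]=[0, 4, 0, 0], msg_vec=[0, 4, 0, 0]; VV[3]=max(VV[3],msg_vec) then VV[3][3]++ -> VV[3]=[1, 4, 0, 2]
Event 6: SEND 1->3: VV[1][1]++ -> VV[1]=[0, 5, 0, 0], msg_vec=[0, 5, 0, 0]; VV[3]=max(VV[3],msg_vec) then VV[3][3]++ -> VV[3]=[1, 5, 0, 3]
Event 7: SEND 2->1: VV[2][2]++ -> VV[2]=[0, 0, 1, 0], msg_vec=[0, 0, 1, 0]; VV[1]=max(VV[1],msg_vec) then VV[1][1]++ -> VV[1]=[0, 6, 1, 0]
Event 8: LOCAL 2: VV[2][2]++ -> VV[2]=[0, 0, 2, 0]
Event 9: SEND 2->3: VV[2][2]++ -> VV[2]=[0, 0, 3, 0], msg_vec=[0, 0, 3, 0]; VV[3]=max(VV[3],msg_vec) then VV[3][3]++ -> VV[3]=[1, 5, 3, 4]
Event 2 stamp: [0, 2, 0, 0]
Event 6 stamp: [0, 5, 0, 0]
[0, 2, 0, 0] <= [0, 5, 0, 0]? True
[0, 5, 0, 0] <= [0, 2, 0, 0]? False
Relation: before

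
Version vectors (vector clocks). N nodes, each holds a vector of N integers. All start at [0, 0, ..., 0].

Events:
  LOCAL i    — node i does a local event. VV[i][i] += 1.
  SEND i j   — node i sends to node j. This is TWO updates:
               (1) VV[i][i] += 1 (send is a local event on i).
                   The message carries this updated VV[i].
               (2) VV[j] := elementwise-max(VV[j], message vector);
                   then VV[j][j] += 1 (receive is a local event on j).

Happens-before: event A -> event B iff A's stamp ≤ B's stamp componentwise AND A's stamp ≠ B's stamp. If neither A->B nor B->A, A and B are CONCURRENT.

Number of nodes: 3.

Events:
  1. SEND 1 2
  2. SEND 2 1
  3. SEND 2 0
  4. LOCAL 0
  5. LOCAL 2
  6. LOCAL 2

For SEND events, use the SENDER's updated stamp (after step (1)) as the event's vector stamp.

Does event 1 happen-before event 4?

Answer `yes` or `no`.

Initial: VV[0]=[0, 0, 0]
Initial: VV[1]=[0, 0, 0]
Initial: VV[2]=[0, 0, 0]
Event 1: SEND 1->2: VV[1][1]++ -> VV[1]=[0, 1, 0], msg_vec=[0, 1, 0]; VV[2]=max(VV[2],msg_vec) then VV[2][2]++ -> VV[2]=[0, 1, 1]
Event 2: SEND 2->1: VV[2][2]++ -> VV[2]=[0, 1, 2], msg_vec=[0, 1, 2]; VV[1]=max(VV[1],msg_vec) then VV[1][1]++ -> VV[1]=[0, 2, 2]
Event 3: SEND 2->0: VV[2][2]++ -> VV[2]=[0, 1, 3], msg_vec=[0, 1, 3]; VV[0]=max(VV[0],msg_vec) then VV[0][0]++ -> VV[0]=[1, 1, 3]
Event 4: LOCAL 0: VV[0][0]++ -> VV[0]=[2, 1, 3]
Event 5: LOCAL 2: VV[2][2]++ -> VV[2]=[0, 1, 4]
Event 6: LOCAL 2: VV[2][2]++ -> VV[2]=[0, 1, 5]
Event 1 stamp: [0, 1, 0]
Event 4 stamp: [2, 1, 3]
[0, 1, 0] <= [2, 1, 3]? True. Equal? False. Happens-before: True

Answer: yes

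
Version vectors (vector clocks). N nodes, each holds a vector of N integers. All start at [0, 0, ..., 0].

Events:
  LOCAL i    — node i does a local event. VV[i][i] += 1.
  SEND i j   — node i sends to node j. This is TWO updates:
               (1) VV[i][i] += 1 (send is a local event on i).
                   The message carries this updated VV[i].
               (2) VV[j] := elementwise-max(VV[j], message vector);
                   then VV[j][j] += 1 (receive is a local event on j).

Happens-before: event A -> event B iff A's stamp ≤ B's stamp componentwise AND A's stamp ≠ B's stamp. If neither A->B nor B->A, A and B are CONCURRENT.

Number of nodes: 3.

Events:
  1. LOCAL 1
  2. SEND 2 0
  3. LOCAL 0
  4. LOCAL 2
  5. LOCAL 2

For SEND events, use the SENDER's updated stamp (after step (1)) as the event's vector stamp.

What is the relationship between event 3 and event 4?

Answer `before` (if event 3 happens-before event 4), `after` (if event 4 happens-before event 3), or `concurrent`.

Initial: VV[0]=[0, 0, 0]
Initial: VV[1]=[0, 0, 0]
Initial: VV[2]=[0, 0, 0]
Event 1: LOCAL 1: VV[1][1]++ -> VV[1]=[0, 1, 0]
Event 2: SEND 2->0: VV[2][2]++ -> VV[2]=[0, 0, 1], msg_vec=[0, 0, 1]; VV[0]=max(VV[0],msg_vec) then VV[0][0]++ -> VV[0]=[1, 0, 1]
Event 3: LOCAL 0: VV[0][0]++ -> VV[0]=[2, 0, 1]
Event 4: LOCAL 2: VV[2][2]++ -> VV[2]=[0, 0, 2]
Event 5: LOCAL 2: VV[2][2]++ -> VV[2]=[0, 0, 3]
Event 3 stamp: [2, 0, 1]
Event 4 stamp: [0, 0, 2]
[2, 0, 1] <= [0, 0, 2]? False
[0, 0, 2] <= [2, 0, 1]? False
Relation: concurrent

Answer: concurrent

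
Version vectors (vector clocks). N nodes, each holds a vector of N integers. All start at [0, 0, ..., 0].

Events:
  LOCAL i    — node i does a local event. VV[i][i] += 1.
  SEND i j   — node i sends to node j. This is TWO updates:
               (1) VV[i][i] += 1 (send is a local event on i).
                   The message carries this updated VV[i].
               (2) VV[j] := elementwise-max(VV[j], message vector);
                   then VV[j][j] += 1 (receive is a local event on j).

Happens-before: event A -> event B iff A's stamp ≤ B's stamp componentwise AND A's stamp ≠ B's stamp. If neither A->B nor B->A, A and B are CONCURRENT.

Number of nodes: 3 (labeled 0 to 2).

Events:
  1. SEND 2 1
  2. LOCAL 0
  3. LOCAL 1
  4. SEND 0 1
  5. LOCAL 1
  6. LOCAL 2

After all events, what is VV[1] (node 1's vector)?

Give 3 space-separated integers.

Answer: 2 4 1

Derivation:
Initial: VV[0]=[0, 0, 0]
Initial: VV[1]=[0, 0, 0]
Initial: VV[2]=[0, 0, 0]
Event 1: SEND 2->1: VV[2][2]++ -> VV[2]=[0, 0, 1], msg_vec=[0, 0, 1]; VV[1]=max(VV[1],msg_vec) then VV[1][1]++ -> VV[1]=[0, 1, 1]
Event 2: LOCAL 0: VV[0][0]++ -> VV[0]=[1, 0, 0]
Event 3: LOCAL 1: VV[1][1]++ -> VV[1]=[0, 2, 1]
Event 4: SEND 0->1: VV[0][0]++ -> VV[0]=[2, 0, 0], msg_vec=[2, 0, 0]; VV[1]=max(VV[1],msg_vec) then VV[1][1]++ -> VV[1]=[2, 3, 1]
Event 5: LOCAL 1: VV[1][1]++ -> VV[1]=[2, 4, 1]
Event 6: LOCAL 2: VV[2][2]++ -> VV[2]=[0, 0, 2]
Final vectors: VV[0]=[2, 0, 0]; VV[1]=[2, 4, 1]; VV[2]=[0, 0, 2]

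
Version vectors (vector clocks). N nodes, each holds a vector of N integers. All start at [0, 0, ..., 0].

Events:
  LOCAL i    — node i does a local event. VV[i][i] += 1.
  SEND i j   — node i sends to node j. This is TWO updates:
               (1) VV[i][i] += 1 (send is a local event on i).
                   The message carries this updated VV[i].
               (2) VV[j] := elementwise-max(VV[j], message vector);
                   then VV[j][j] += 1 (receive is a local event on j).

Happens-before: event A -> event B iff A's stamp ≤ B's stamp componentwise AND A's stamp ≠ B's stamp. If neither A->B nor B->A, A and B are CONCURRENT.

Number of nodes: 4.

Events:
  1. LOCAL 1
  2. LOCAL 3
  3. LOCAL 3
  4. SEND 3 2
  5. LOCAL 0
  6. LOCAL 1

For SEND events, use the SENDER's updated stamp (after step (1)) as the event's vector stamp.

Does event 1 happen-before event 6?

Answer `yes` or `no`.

Initial: VV[0]=[0, 0, 0, 0]
Initial: VV[1]=[0, 0, 0, 0]
Initial: VV[2]=[0, 0, 0, 0]
Initial: VV[3]=[0, 0, 0, 0]
Event 1: LOCAL 1: VV[1][1]++ -> VV[1]=[0, 1, 0, 0]
Event 2: LOCAL 3: VV[3][3]++ -> VV[3]=[0, 0, 0, 1]
Event 3: LOCAL 3: VV[3][3]++ -> VV[3]=[0, 0, 0, 2]
Event 4: SEND 3->2: VV[3][3]++ -> VV[3]=[0, 0, 0, 3], msg_vec=[0, 0, 0, 3]; VV[2]=max(VV[2],msg_vec) then VV[2][2]++ -> VV[2]=[0, 0, 1, 3]
Event 5: LOCAL 0: VV[0][0]++ -> VV[0]=[1, 0, 0, 0]
Event 6: LOCAL 1: VV[1][1]++ -> VV[1]=[0, 2, 0, 0]
Event 1 stamp: [0, 1, 0, 0]
Event 6 stamp: [0, 2, 0, 0]
[0, 1, 0, 0] <= [0, 2, 0, 0]? True. Equal? False. Happens-before: True

Answer: yes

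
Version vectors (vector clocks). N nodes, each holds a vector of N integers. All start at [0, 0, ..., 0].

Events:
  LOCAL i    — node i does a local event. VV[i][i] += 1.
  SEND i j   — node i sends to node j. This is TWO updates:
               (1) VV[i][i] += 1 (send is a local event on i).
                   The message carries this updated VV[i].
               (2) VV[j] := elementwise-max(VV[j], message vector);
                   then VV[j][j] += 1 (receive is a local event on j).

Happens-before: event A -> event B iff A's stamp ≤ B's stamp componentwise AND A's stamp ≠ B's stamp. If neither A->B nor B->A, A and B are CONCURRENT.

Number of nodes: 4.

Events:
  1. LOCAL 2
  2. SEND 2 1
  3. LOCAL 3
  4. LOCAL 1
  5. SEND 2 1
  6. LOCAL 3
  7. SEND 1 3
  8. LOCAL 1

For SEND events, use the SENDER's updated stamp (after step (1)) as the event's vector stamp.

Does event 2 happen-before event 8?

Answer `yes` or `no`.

Initial: VV[0]=[0, 0, 0, 0]
Initial: VV[1]=[0, 0, 0, 0]
Initial: VV[2]=[0, 0, 0, 0]
Initial: VV[3]=[0, 0, 0, 0]
Event 1: LOCAL 2: VV[2][2]++ -> VV[2]=[0, 0, 1, 0]
Event 2: SEND 2->1: VV[2][2]++ -> VV[2]=[0, 0, 2, 0], msg_vec=[0, 0, 2, 0]; VV[1]=max(VV[1],msg_vec) then VV[1][1]++ -> VV[1]=[0, 1, 2, 0]
Event 3: LOCAL 3: VV[3][3]++ -> VV[3]=[0, 0, 0, 1]
Event 4: LOCAL 1: VV[1][1]++ -> VV[1]=[0, 2, 2, 0]
Event 5: SEND 2->1: VV[2][2]++ -> VV[2]=[0, 0, 3, 0], msg_vec=[0, 0, 3, 0]; VV[1]=max(VV[1],msg_vec) then VV[1][1]++ -> VV[1]=[0, 3, 3, 0]
Event 6: LOCAL 3: VV[3][3]++ -> VV[3]=[0, 0, 0, 2]
Event 7: SEND 1->3: VV[1][1]++ -> VV[1]=[0, 4, 3, 0], msg_vec=[0, 4, 3, 0]; VV[3]=max(VV[3],msg_vec) then VV[3][3]++ -> VV[3]=[0, 4, 3, 3]
Event 8: LOCAL 1: VV[1][1]++ -> VV[1]=[0, 5, 3, 0]
Event 2 stamp: [0, 0, 2, 0]
Event 8 stamp: [0, 5, 3, 0]
[0, 0, 2, 0] <= [0, 5, 3, 0]? True. Equal? False. Happens-before: True

Answer: yes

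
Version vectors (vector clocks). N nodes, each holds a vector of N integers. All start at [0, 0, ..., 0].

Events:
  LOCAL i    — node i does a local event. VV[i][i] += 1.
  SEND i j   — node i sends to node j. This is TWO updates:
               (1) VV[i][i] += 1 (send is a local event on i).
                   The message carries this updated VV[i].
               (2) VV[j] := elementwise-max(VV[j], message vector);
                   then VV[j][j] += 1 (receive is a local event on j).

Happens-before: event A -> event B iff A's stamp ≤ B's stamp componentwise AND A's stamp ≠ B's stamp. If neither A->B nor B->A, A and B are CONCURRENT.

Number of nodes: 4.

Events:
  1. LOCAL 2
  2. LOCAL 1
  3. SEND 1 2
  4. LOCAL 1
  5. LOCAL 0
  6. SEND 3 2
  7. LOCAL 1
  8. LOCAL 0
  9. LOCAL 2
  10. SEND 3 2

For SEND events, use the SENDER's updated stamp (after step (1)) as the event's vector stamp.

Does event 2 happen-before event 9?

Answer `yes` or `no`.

Answer: yes

Derivation:
Initial: VV[0]=[0, 0, 0, 0]
Initial: VV[1]=[0, 0, 0, 0]
Initial: VV[2]=[0, 0, 0, 0]
Initial: VV[3]=[0, 0, 0, 0]
Event 1: LOCAL 2: VV[2][2]++ -> VV[2]=[0, 0, 1, 0]
Event 2: LOCAL 1: VV[1][1]++ -> VV[1]=[0, 1, 0, 0]
Event 3: SEND 1->2: VV[1][1]++ -> VV[1]=[0, 2, 0, 0], msg_vec=[0, 2, 0, 0]; VV[2]=max(VV[2],msg_vec) then VV[2][2]++ -> VV[2]=[0, 2, 2, 0]
Event 4: LOCAL 1: VV[1][1]++ -> VV[1]=[0, 3, 0, 0]
Event 5: LOCAL 0: VV[0][0]++ -> VV[0]=[1, 0, 0, 0]
Event 6: SEND 3->2: VV[3][3]++ -> VV[3]=[0, 0, 0, 1], msg_vec=[0, 0, 0, 1]; VV[2]=max(VV[2],msg_vec) then VV[2][2]++ -> VV[2]=[0, 2, 3, 1]
Event 7: LOCAL 1: VV[1][1]++ -> VV[1]=[0, 4, 0, 0]
Event 8: LOCAL 0: VV[0][0]++ -> VV[0]=[2, 0, 0, 0]
Event 9: LOCAL 2: VV[2][2]++ -> VV[2]=[0, 2, 4, 1]
Event 10: SEND 3->2: VV[3][3]++ -> VV[3]=[0, 0, 0, 2], msg_vec=[0, 0, 0, 2]; VV[2]=max(VV[2],msg_vec) then VV[2][2]++ -> VV[2]=[0, 2, 5, 2]
Event 2 stamp: [0, 1, 0, 0]
Event 9 stamp: [0, 2, 4, 1]
[0, 1, 0, 0] <= [0, 2, 4, 1]? True. Equal? False. Happens-before: True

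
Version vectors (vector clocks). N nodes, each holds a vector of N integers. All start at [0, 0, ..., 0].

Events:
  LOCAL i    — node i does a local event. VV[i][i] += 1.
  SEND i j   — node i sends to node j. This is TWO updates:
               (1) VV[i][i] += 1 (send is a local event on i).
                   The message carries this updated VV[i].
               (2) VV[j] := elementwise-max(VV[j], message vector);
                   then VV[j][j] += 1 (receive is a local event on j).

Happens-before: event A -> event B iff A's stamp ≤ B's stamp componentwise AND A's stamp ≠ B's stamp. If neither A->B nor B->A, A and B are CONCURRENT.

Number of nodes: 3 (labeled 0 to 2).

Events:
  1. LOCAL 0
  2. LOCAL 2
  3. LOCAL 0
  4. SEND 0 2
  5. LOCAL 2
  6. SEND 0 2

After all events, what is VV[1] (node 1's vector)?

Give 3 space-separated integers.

Initial: VV[0]=[0, 0, 0]
Initial: VV[1]=[0, 0, 0]
Initial: VV[2]=[0, 0, 0]
Event 1: LOCAL 0: VV[0][0]++ -> VV[0]=[1, 0, 0]
Event 2: LOCAL 2: VV[2][2]++ -> VV[2]=[0, 0, 1]
Event 3: LOCAL 0: VV[0][0]++ -> VV[0]=[2, 0, 0]
Event 4: SEND 0->2: VV[0][0]++ -> VV[0]=[3, 0, 0], msg_vec=[3, 0, 0]; VV[2]=max(VV[2],msg_vec) then VV[2][2]++ -> VV[2]=[3, 0, 2]
Event 5: LOCAL 2: VV[2][2]++ -> VV[2]=[3, 0, 3]
Event 6: SEND 0->2: VV[0][0]++ -> VV[0]=[4, 0, 0], msg_vec=[4, 0, 0]; VV[2]=max(VV[2],msg_vec) then VV[2][2]++ -> VV[2]=[4, 0, 4]
Final vectors: VV[0]=[4, 0, 0]; VV[1]=[0, 0, 0]; VV[2]=[4, 0, 4]

Answer: 0 0 0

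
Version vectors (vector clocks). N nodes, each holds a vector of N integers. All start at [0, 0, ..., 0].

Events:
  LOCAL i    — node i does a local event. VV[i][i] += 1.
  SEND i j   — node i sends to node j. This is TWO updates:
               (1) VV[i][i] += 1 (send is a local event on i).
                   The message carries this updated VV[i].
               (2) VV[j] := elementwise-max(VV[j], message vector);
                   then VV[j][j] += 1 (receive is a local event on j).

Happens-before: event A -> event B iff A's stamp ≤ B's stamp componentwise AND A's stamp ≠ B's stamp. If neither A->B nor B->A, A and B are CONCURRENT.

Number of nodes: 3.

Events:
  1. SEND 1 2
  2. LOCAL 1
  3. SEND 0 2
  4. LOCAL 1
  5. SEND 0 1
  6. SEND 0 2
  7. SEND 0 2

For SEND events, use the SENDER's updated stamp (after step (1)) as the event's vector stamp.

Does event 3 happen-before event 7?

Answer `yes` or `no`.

Initial: VV[0]=[0, 0, 0]
Initial: VV[1]=[0, 0, 0]
Initial: VV[2]=[0, 0, 0]
Event 1: SEND 1->2: VV[1][1]++ -> VV[1]=[0, 1, 0], msg_vec=[0, 1, 0]; VV[2]=max(VV[2],msg_vec) then VV[2][2]++ -> VV[2]=[0, 1, 1]
Event 2: LOCAL 1: VV[1][1]++ -> VV[1]=[0, 2, 0]
Event 3: SEND 0->2: VV[0][0]++ -> VV[0]=[1, 0, 0], msg_vec=[1, 0, 0]; VV[2]=max(VV[2],msg_vec) then VV[2][2]++ -> VV[2]=[1, 1, 2]
Event 4: LOCAL 1: VV[1][1]++ -> VV[1]=[0, 3, 0]
Event 5: SEND 0->1: VV[0][0]++ -> VV[0]=[2, 0, 0], msg_vec=[2, 0, 0]; VV[1]=max(VV[1],msg_vec) then VV[1][1]++ -> VV[1]=[2, 4, 0]
Event 6: SEND 0->2: VV[0][0]++ -> VV[0]=[3, 0, 0], msg_vec=[3, 0, 0]; VV[2]=max(VV[2],msg_vec) then VV[2][2]++ -> VV[2]=[3, 1, 3]
Event 7: SEND 0->2: VV[0][0]++ -> VV[0]=[4, 0, 0], msg_vec=[4, 0, 0]; VV[2]=max(VV[2],msg_vec) then VV[2][2]++ -> VV[2]=[4, 1, 4]
Event 3 stamp: [1, 0, 0]
Event 7 stamp: [4, 0, 0]
[1, 0, 0] <= [4, 0, 0]? True. Equal? False. Happens-before: True

Answer: yes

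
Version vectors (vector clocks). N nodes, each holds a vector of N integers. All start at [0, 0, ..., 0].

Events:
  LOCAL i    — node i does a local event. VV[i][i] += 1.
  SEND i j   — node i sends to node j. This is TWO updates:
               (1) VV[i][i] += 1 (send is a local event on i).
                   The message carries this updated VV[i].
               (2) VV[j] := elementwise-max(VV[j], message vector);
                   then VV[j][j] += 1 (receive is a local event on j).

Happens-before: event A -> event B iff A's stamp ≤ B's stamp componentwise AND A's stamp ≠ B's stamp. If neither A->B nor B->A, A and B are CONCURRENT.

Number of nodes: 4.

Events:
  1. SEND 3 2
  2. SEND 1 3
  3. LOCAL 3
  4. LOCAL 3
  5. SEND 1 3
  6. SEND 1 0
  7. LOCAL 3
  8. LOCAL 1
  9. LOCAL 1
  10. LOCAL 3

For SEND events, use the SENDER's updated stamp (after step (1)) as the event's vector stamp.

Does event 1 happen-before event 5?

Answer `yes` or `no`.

Initial: VV[0]=[0, 0, 0, 0]
Initial: VV[1]=[0, 0, 0, 0]
Initial: VV[2]=[0, 0, 0, 0]
Initial: VV[3]=[0, 0, 0, 0]
Event 1: SEND 3->2: VV[3][3]++ -> VV[3]=[0, 0, 0, 1], msg_vec=[0, 0, 0, 1]; VV[2]=max(VV[2],msg_vec) then VV[2][2]++ -> VV[2]=[0, 0, 1, 1]
Event 2: SEND 1->3: VV[1][1]++ -> VV[1]=[0, 1, 0, 0], msg_vec=[0, 1, 0, 0]; VV[3]=max(VV[3],msg_vec) then VV[3][3]++ -> VV[3]=[0, 1, 0, 2]
Event 3: LOCAL 3: VV[3][3]++ -> VV[3]=[0, 1, 0, 3]
Event 4: LOCAL 3: VV[3][3]++ -> VV[3]=[0, 1, 0, 4]
Event 5: SEND 1->3: VV[1][1]++ -> VV[1]=[0, 2, 0, 0], msg_vec=[0, 2, 0, 0]; VV[3]=max(VV[3],msg_vec) then VV[3][3]++ -> VV[3]=[0, 2, 0, 5]
Event 6: SEND 1->0: VV[1][1]++ -> VV[1]=[0, 3, 0, 0], msg_vec=[0, 3, 0, 0]; VV[0]=max(VV[0],msg_vec) then VV[0][0]++ -> VV[0]=[1, 3, 0, 0]
Event 7: LOCAL 3: VV[3][3]++ -> VV[3]=[0, 2, 0, 6]
Event 8: LOCAL 1: VV[1][1]++ -> VV[1]=[0, 4, 0, 0]
Event 9: LOCAL 1: VV[1][1]++ -> VV[1]=[0, 5, 0, 0]
Event 10: LOCAL 3: VV[3][3]++ -> VV[3]=[0, 2, 0, 7]
Event 1 stamp: [0, 0, 0, 1]
Event 5 stamp: [0, 2, 0, 0]
[0, 0, 0, 1] <= [0, 2, 0, 0]? False. Equal? False. Happens-before: False

Answer: no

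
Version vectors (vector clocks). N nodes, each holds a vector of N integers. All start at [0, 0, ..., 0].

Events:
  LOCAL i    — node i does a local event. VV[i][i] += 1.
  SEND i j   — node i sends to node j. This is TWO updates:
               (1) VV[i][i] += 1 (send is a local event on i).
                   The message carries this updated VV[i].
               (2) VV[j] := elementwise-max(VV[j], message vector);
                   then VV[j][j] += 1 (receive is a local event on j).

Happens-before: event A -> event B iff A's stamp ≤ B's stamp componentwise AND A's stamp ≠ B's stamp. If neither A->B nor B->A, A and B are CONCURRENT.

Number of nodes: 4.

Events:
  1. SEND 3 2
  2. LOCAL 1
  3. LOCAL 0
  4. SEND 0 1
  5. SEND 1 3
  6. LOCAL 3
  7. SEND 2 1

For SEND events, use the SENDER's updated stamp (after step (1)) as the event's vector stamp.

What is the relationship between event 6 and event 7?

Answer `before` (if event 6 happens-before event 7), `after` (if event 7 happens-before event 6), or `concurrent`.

Answer: concurrent

Derivation:
Initial: VV[0]=[0, 0, 0, 0]
Initial: VV[1]=[0, 0, 0, 0]
Initial: VV[2]=[0, 0, 0, 0]
Initial: VV[3]=[0, 0, 0, 0]
Event 1: SEND 3->2: VV[3][3]++ -> VV[3]=[0, 0, 0, 1], msg_vec=[0, 0, 0, 1]; VV[2]=max(VV[2],msg_vec) then VV[2][2]++ -> VV[2]=[0, 0, 1, 1]
Event 2: LOCAL 1: VV[1][1]++ -> VV[1]=[0, 1, 0, 0]
Event 3: LOCAL 0: VV[0][0]++ -> VV[0]=[1, 0, 0, 0]
Event 4: SEND 0->1: VV[0][0]++ -> VV[0]=[2, 0, 0, 0], msg_vec=[2, 0, 0, 0]; VV[1]=max(VV[1],msg_vec) then VV[1][1]++ -> VV[1]=[2, 2, 0, 0]
Event 5: SEND 1->3: VV[1][1]++ -> VV[1]=[2, 3, 0, 0], msg_vec=[2, 3, 0, 0]; VV[3]=max(VV[3],msg_vec) then VV[3][3]++ -> VV[3]=[2, 3, 0, 2]
Event 6: LOCAL 3: VV[3][3]++ -> VV[3]=[2, 3, 0, 3]
Event 7: SEND 2->1: VV[2][2]++ -> VV[2]=[0, 0, 2, 1], msg_vec=[0, 0, 2, 1]; VV[1]=max(VV[1],msg_vec) then VV[1][1]++ -> VV[1]=[2, 4, 2, 1]
Event 6 stamp: [2, 3, 0, 3]
Event 7 stamp: [0, 0, 2, 1]
[2, 3, 0, 3] <= [0, 0, 2, 1]? False
[0, 0, 2, 1] <= [2, 3, 0, 3]? False
Relation: concurrent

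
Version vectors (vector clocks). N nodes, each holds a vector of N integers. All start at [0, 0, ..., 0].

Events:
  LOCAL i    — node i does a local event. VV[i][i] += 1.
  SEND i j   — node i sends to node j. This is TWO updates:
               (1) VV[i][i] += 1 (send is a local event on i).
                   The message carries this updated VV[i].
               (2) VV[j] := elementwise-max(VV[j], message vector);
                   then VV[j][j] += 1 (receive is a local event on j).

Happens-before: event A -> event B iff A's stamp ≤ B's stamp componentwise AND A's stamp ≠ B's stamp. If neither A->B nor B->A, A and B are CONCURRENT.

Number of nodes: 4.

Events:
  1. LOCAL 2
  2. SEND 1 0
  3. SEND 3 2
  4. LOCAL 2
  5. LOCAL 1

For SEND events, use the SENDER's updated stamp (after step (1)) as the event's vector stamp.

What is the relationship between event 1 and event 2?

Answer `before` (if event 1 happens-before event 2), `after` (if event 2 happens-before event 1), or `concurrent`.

Answer: concurrent

Derivation:
Initial: VV[0]=[0, 0, 0, 0]
Initial: VV[1]=[0, 0, 0, 0]
Initial: VV[2]=[0, 0, 0, 0]
Initial: VV[3]=[0, 0, 0, 0]
Event 1: LOCAL 2: VV[2][2]++ -> VV[2]=[0, 0, 1, 0]
Event 2: SEND 1->0: VV[1][1]++ -> VV[1]=[0, 1, 0, 0], msg_vec=[0, 1, 0, 0]; VV[0]=max(VV[0],msg_vec) then VV[0][0]++ -> VV[0]=[1, 1, 0, 0]
Event 3: SEND 3->2: VV[3][3]++ -> VV[3]=[0, 0, 0, 1], msg_vec=[0, 0, 0, 1]; VV[2]=max(VV[2],msg_vec) then VV[2][2]++ -> VV[2]=[0, 0, 2, 1]
Event 4: LOCAL 2: VV[2][2]++ -> VV[2]=[0, 0, 3, 1]
Event 5: LOCAL 1: VV[1][1]++ -> VV[1]=[0, 2, 0, 0]
Event 1 stamp: [0, 0, 1, 0]
Event 2 stamp: [0, 1, 0, 0]
[0, 0, 1, 0] <= [0, 1, 0, 0]? False
[0, 1, 0, 0] <= [0, 0, 1, 0]? False
Relation: concurrent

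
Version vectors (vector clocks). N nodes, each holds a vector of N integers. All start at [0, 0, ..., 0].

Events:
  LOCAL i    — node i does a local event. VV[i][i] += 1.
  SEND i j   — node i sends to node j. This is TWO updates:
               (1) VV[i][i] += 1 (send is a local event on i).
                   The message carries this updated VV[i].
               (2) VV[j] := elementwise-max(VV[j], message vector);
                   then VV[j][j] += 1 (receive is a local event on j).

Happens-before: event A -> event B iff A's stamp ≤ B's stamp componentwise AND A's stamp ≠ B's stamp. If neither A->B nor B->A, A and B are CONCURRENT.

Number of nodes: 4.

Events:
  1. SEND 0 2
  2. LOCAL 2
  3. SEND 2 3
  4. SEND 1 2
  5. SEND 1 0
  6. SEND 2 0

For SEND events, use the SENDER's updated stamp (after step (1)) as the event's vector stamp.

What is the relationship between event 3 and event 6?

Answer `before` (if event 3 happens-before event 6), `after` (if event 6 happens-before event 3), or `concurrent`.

Initial: VV[0]=[0, 0, 0, 0]
Initial: VV[1]=[0, 0, 0, 0]
Initial: VV[2]=[0, 0, 0, 0]
Initial: VV[3]=[0, 0, 0, 0]
Event 1: SEND 0->2: VV[0][0]++ -> VV[0]=[1, 0, 0, 0], msg_vec=[1, 0, 0, 0]; VV[2]=max(VV[2],msg_vec) then VV[2][2]++ -> VV[2]=[1, 0, 1, 0]
Event 2: LOCAL 2: VV[2][2]++ -> VV[2]=[1, 0, 2, 0]
Event 3: SEND 2->3: VV[2][2]++ -> VV[2]=[1, 0, 3, 0], msg_vec=[1, 0, 3, 0]; VV[3]=max(VV[3],msg_vec) then VV[3][3]++ -> VV[3]=[1, 0, 3, 1]
Event 4: SEND 1->2: VV[1][1]++ -> VV[1]=[0, 1, 0, 0], msg_vec=[0, 1, 0, 0]; VV[2]=max(VV[2],msg_vec) then VV[2][2]++ -> VV[2]=[1, 1, 4, 0]
Event 5: SEND 1->0: VV[1][1]++ -> VV[1]=[0, 2, 0, 0], msg_vec=[0, 2, 0, 0]; VV[0]=max(VV[0],msg_vec) then VV[0][0]++ -> VV[0]=[2, 2, 0, 0]
Event 6: SEND 2->0: VV[2][2]++ -> VV[2]=[1, 1, 5, 0], msg_vec=[1, 1, 5, 0]; VV[0]=max(VV[0],msg_vec) then VV[0][0]++ -> VV[0]=[3, 2, 5, 0]
Event 3 stamp: [1, 0, 3, 0]
Event 6 stamp: [1, 1, 5, 0]
[1, 0, 3, 0] <= [1, 1, 5, 0]? True
[1, 1, 5, 0] <= [1, 0, 3, 0]? False
Relation: before

Answer: before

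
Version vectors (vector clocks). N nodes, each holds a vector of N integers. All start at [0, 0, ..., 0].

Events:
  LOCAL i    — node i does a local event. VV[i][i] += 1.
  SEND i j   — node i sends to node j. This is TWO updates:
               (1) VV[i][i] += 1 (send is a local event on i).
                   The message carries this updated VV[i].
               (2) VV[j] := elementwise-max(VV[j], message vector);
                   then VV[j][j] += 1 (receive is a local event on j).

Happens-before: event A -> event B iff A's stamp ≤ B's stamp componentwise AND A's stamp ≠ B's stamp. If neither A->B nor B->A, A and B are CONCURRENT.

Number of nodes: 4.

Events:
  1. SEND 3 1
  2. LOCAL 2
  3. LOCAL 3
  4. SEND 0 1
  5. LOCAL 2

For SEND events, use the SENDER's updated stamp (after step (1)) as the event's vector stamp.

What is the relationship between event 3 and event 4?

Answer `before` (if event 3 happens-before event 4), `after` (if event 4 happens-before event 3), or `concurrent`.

Answer: concurrent

Derivation:
Initial: VV[0]=[0, 0, 0, 0]
Initial: VV[1]=[0, 0, 0, 0]
Initial: VV[2]=[0, 0, 0, 0]
Initial: VV[3]=[0, 0, 0, 0]
Event 1: SEND 3->1: VV[3][3]++ -> VV[3]=[0, 0, 0, 1], msg_vec=[0, 0, 0, 1]; VV[1]=max(VV[1],msg_vec) then VV[1][1]++ -> VV[1]=[0, 1, 0, 1]
Event 2: LOCAL 2: VV[2][2]++ -> VV[2]=[0, 0, 1, 0]
Event 3: LOCAL 3: VV[3][3]++ -> VV[3]=[0, 0, 0, 2]
Event 4: SEND 0->1: VV[0][0]++ -> VV[0]=[1, 0, 0, 0], msg_vec=[1, 0, 0, 0]; VV[1]=max(VV[1],msg_vec) then VV[1][1]++ -> VV[1]=[1, 2, 0, 1]
Event 5: LOCAL 2: VV[2][2]++ -> VV[2]=[0, 0, 2, 0]
Event 3 stamp: [0, 0, 0, 2]
Event 4 stamp: [1, 0, 0, 0]
[0, 0, 0, 2] <= [1, 0, 0, 0]? False
[1, 0, 0, 0] <= [0, 0, 0, 2]? False
Relation: concurrent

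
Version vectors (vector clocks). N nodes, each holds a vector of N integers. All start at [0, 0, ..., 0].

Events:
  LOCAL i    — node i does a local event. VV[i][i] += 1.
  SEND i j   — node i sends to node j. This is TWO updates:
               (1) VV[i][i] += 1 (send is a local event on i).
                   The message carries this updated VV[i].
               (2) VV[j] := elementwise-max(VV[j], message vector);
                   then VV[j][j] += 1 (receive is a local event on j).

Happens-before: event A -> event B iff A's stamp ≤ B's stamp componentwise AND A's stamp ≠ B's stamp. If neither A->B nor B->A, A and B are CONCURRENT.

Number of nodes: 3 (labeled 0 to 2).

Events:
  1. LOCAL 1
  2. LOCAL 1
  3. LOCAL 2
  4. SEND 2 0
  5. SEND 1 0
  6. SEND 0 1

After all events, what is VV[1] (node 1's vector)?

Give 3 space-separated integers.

Answer: 3 4 2

Derivation:
Initial: VV[0]=[0, 0, 0]
Initial: VV[1]=[0, 0, 0]
Initial: VV[2]=[0, 0, 0]
Event 1: LOCAL 1: VV[1][1]++ -> VV[1]=[0, 1, 0]
Event 2: LOCAL 1: VV[1][1]++ -> VV[1]=[0, 2, 0]
Event 3: LOCAL 2: VV[2][2]++ -> VV[2]=[0, 0, 1]
Event 4: SEND 2->0: VV[2][2]++ -> VV[2]=[0, 0, 2], msg_vec=[0, 0, 2]; VV[0]=max(VV[0],msg_vec) then VV[0][0]++ -> VV[0]=[1, 0, 2]
Event 5: SEND 1->0: VV[1][1]++ -> VV[1]=[0, 3, 0], msg_vec=[0, 3, 0]; VV[0]=max(VV[0],msg_vec) then VV[0][0]++ -> VV[0]=[2, 3, 2]
Event 6: SEND 0->1: VV[0][0]++ -> VV[0]=[3, 3, 2], msg_vec=[3, 3, 2]; VV[1]=max(VV[1],msg_vec) then VV[1][1]++ -> VV[1]=[3, 4, 2]
Final vectors: VV[0]=[3, 3, 2]; VV[1]=[3, 4, 2]; VV[2]=[0, 0, 2]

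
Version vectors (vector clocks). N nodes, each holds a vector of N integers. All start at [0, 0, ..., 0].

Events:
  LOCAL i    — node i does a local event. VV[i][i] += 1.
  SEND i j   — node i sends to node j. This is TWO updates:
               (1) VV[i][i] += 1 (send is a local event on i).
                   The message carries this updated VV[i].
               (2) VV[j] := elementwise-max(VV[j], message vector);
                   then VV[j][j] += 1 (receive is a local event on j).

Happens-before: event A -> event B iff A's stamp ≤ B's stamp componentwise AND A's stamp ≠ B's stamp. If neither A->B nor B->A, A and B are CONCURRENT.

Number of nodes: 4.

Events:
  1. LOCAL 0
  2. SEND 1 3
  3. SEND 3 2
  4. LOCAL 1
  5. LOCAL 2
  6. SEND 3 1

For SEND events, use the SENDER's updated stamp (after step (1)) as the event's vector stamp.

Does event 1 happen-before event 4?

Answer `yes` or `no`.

Initial: VV[0]=[0, 0, 0, 0]
Initial: VV[1]=[0, 0, 0, 0]
Initial: VV[2]=[0, 0, 0, 0]
Initial: VV[3]=[0, 0, 0, 0]
Event 1: LOCAL 0: VV[0][0]++ -> VV[0]=[1, 0, 0, 0]
Event 2: SEND 1->3: VV[1][1]++ -> VV[1]=[0, 1, 0, 0], msg_vec=[0, 1, 0, 0]; VV[3]=max(VV[3],msg_vec) then VV[3][3]++ -> VV[3]=[0, 1, 0, 1]
Event 3: SEND 3->2: VV[3][3]++ -> VV[3]=[0, 1, 0, 2], msg_vec=[0, 1, 0, 2]; VV[2]=max(VV[2],msg_vec) then VV[2][2]++ -> VV[2]=[0, 1, 1, 2]
Event 4: LOCAL 1: VV[1][1]++ -> VV[1]=[0, 2, 0, 0]
Event 5: LOCAL 2: VV[2][2]++ -> VV[2]=[0, 1, 2, 2]
Event 6: SEND 3->1: VV[3][3]++ -> VV[3]=[0, 1, 0, 3], msg_vec=[0, 1, 0, 3]; VV[1]=max(VV[1],msg_vec) then VV[1][1]++ -> VV[1]=[0, 3, 0, 3]
Event 1 stamp: [1, 0, 0, 0]
Event 4 stamp: [0, 2, 0, 0]
[1, 0, 0, 0] <= [0, 2, 0, 0]? False. Equal? False. Happens-before: False

Answer: no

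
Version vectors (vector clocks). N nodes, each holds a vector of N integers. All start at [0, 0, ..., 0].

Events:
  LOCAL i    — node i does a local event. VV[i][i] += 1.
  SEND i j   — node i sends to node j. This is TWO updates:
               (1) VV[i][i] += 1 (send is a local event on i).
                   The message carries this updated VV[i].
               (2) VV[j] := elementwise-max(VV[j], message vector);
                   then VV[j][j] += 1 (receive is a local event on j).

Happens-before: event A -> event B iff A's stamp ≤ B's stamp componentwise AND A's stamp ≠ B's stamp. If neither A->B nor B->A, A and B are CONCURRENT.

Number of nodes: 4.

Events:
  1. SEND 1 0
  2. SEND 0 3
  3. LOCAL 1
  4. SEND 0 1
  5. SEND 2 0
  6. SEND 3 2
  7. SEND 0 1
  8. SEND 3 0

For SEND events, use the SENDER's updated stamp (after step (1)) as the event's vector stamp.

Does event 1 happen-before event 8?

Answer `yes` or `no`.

Initial: VV[0]=[0, 0, 0, 0]
Initial: VV[1]=[0, 0, 0, 0]
Initial: VV[2]=[0, 0, 0, 0]
Initial: VV[3]=[0, 0, 0, 0]
Event 1: SEND 1->0: VV[1][1]++ -> VV[1]=[0, 1, 0, 0], msg_vec=[0, 1, 0, 0]; VV[0]=max(VV[0],msg_vec) then VV[0][0]++ -> VV[0]=[1, 1, 0, 0]
Event 2: SEND 0->3: VV[0][0]++ -> VV[0]=[2, 1, 0, 0], msg_vec=[2, 1, 0, 0]; VV[3]=max(VV[3],msg_vec) then VV[3][3]++ -> VV[3]=[2, 1, 0, 1]
Event 3: LOCAL 1: VV[1][1]++ -> VV[1]=[0, 2, 0, 0]
Event 4: SEND 0->1: VV[0][0]++ -> VV[0]=[3, 1, 0, 0], msg_vec=[3, 1, 0, 0]; VV[1]=max(VV[1],msg_vec) then VV[1][1]++ -> VV[1]=[3, 3, 0, 0]
Event 5: SEND 2->0: VV[2][2]++ -> VV[2]=[0, 0, 1, 0], msg_vec=[0, 0, 1, 0]; VV[0]=max(VV[0],msg_vec) then VV[0][0]++ -> VV[0]=[4, 1, 1, 0]
Event 6: SEND 3->2: VV[3][3]++ -> VV[3]=[2, 1, 0, 2], msg_vec=[2, 1, 0, 2]; VV[2]=max(VV[2],msg_vec) then VV[2][2]++ -> VV[2]=[2, 1, 2, 2]
Event 7: SEND 0->1: VV[0][0]++ -> VV[0]=[5, 1, 1, 0], msg_vec=[5, 1, 1, 0]; VV[1]=max(VV[1],msg_vec) then VV[1][1]++ -> VV[1]=[5, 4, 1, 0]
Event 8: SEND 3->0: VV[3][3]++ -> VV[3]=[2, 1, 0, 3], msg_vec=[2, 1, 0, 3]; VV[0]=max(VV[0],msg_vec) then VV[0][0]++ -> VV[0]=[6, 1, 1, 3]
Event 1 stamp: [0, 1, 0, 0]
Event 8 stamp: [2, 1, 0, 3]
[0, 1, 0, 0] <= [2, 1, 0, 3]? True. Equal? False. Happens-before: True

Answer: yes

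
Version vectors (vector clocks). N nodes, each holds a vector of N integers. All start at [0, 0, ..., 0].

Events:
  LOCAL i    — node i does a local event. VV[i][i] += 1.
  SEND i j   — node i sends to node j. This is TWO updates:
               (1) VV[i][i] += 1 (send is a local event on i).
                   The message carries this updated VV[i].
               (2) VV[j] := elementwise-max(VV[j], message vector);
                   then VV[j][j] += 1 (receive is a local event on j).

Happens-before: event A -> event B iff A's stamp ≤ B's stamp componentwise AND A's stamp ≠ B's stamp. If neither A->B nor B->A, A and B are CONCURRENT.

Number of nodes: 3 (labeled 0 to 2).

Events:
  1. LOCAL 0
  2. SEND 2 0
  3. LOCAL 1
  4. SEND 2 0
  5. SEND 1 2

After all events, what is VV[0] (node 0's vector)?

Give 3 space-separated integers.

Initial: VV[0]=[0, 0, 0]
Initial: VV[1]=[0, 0, 0]
Initial: VV[2]=[0, 0, 0]
Event 1: LOCAL 0: VV[0][0]++ -> VV[0]=[1, 0, 0]
Event 2: SEND 2->0: VV[2][2]++ -> VV[2]=[0, 0, 1], msg_vec=[0, 0, 1]; VV[0]=max(VV[0],msg_vec) then VV[0][0]++ -> VV[0]=[2, 0, 1]
Event 3: LOCAL 1: VV[1][1]++ -> VV[1]=[0, 1, 0]
Event 4: SEND 2->0: VV[2][2]++ -> VV[2]=[0, 0, 2], msg_vec=[0, 0, 2]; VV[0]=max(VV[0],msg_vec) then VV[0][0]++ -> VV[0]=[3, 0, 2]
Event 5: SEND 1->2: VV[1][1]++ -> VV[1]=[0, 2, 0], msg_vec=[0, 2, 0]; VV[2]=max(VV[2],msg_vec) then VV[2][2]++ -> VV[2]=[0, 2, 3]
Final vectors: VV[0]=[3, 0, 2]; VV[1]=[0, 2, 0]; VV[2]=[0, 2, 3]

Answer: 3 0 2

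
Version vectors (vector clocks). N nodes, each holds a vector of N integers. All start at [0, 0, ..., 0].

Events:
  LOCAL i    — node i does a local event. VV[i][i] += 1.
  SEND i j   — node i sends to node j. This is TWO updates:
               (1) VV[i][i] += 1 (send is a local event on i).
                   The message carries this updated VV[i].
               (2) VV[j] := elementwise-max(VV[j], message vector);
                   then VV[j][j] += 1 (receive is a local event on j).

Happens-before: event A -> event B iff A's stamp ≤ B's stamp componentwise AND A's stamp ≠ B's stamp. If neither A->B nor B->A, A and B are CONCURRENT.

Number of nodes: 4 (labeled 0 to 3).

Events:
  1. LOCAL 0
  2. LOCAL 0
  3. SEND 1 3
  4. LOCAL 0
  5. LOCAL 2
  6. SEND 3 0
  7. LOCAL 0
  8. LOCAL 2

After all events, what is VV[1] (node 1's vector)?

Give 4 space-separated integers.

Answer: 0 1 0 0

Derivation:
Initial: VV[0]=[0, 0, 0, 0]
Initial: VV[1]=[0, 0, 0, 0]
Initial: VV[2]=[0, 0, 0, 0]
Initial: VV[3]=[0, 0, 0, 0]
Event 1: LOCAL 0: VV[0][0]++ -> VV[0]=[1, 0, 0, 0]
Event 2: LOCAL 0: VV[0][0]++ -> VV[0]=[2, 0, 0, 0]
Event 3: SEND 1->3: VV[1][1]++ -> VV[1]=[0, 1, 0, 0], msg_vec=[0, 1, 0, 0]; VV[3]=max(VV[3],msg_vec) then VV[3][3]++ -> VV[3]=[0, 1, 0, 1]
Event 4: LOCAL 0: VV[0][0]++ -> VV[0]=[3, 0, 0, 0]
Event 5: LOCAL 2: VV[2][2]++ -> VV[2]=[0, 0, 1, 0]
Event 6: SEND 3->0: VV[3][3]++ -> VV[3]=[0, 1, 0, 2], msg_vec=[0, 1, 0, 2]; VV[0]=max(VV[0],msg_vec) then VV[0][0]++ -> VV[0]=[4, 1, 0, 2]
Event 7: LOCAL 0: VV[0][0]++ -> VV[0]=[5, 1, 0, 2]
Event 8: LOCAL 2: VV[2][2]++ -> VV[2]=[0, 0, 2, 0]
Final vectors: VV[0]=[5, 1, 0, 2]; VV[1]=[0, 1, 0, 0]; VV[2]=[0, 0, 2, 0]; VV[3]=[0, 1, 0, 2]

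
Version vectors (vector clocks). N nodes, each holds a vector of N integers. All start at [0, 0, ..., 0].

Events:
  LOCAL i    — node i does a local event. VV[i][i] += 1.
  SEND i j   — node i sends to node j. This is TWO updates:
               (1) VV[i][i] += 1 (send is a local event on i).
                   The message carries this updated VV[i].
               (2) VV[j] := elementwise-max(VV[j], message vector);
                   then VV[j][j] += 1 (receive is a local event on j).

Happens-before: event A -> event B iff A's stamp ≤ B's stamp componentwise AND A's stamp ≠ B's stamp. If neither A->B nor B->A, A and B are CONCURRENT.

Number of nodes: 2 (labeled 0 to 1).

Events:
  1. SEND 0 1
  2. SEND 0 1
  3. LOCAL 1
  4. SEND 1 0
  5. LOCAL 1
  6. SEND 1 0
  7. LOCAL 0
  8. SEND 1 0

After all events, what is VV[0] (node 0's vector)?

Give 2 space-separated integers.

Initial: VV[0]=[0, 0]
Initial: VV[1]=[0, 0]
Event 1: SEND 0->1: VV[0][0]++ -> VV[0]=[1, 0], msg_vec=[1, 0]; VV[1]=max(VV[1],msg_vec) then VV[1][1]++ -> VV[1]=[1, 1]
Event 2: SEND 0->1: VV[0][0]++ -> VV[0]=[2, 0], msg_vec=[2, 0]; VV[1]=max(VV[1],msg_vec) then VV[1][1]++ -> VV[1]=[2, 2]
Event 3: LOCAL 1: VV[1][1]++ -> VV[1]=[2, 3]
Event 4: SEND 1->0: VV[1][1]++ -> VV[1]=[2, 4], msg_vec=[2, 4]; VV[0]=max(VV[0],msg_vec) then VV[0][0]++ -> VV[0]=[3, 4]
Event 5: LOCAL 1: VV[1][1]++ -> VV[1]=[2, 5]
Event 6: SEND 1->0: VV[1][1]++ -> VV[1]=[2, 6], msg_vec=[2, 6]; VV[0]=max(VV[0],msg_vec) then VV[0][0]++ -> VV[0]=[4, 6]
Event 7: LOCAL 0: VV[0][0]++ -> VV[0]=[5, 6]
Event 8: SEND 1->0: VV[1][1]++ -> VV[1]=[2, 7], msg_vec=[2, 7]; VV[0]=max(VV[0],msg_vec) then VV[0][0]++ -> VV[0]=[6, 7]
Final vectors: VV[0]=[6, 7]; VV[1]=[2, 7]

Answer: 6 7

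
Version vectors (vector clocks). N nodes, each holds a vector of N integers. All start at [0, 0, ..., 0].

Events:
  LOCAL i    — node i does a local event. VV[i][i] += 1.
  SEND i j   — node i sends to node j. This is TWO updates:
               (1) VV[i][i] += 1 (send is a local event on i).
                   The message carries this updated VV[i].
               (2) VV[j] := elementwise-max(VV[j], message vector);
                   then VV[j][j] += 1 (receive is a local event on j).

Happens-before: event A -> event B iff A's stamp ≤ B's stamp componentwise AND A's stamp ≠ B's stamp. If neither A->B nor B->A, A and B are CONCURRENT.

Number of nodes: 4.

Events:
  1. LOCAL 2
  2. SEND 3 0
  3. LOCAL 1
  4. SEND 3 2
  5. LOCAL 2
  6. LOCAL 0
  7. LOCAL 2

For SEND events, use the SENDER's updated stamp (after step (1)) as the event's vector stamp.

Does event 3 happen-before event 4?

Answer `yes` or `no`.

Initial: VV[0]=[0, 0, 0, 0]
Initial: VV[1]=[0, 0, 0, 0]
Initial: VV[2]=[0, 0, 0, 0]
Initial: VV[3]=[0, 0, 0, 0]
Event 1: LOCAL 2: VV[2][2]++ -> VV[2]=[0, 0, 1, 0]
Event 2: SEND 3->0: VV[3][3]++ -> VV[3]=[0, 0, 0, 1], msg_vec=[0, 0, 0, 1]; VV[0]=max(VV[0],msg_vec) then VV[0][0]++ -> VV[0]=[1, 0, 0, 1]
Event 3: LOCAL 1: VV[1][1]++ -> VV[1]=[0, 1, 0, 0]
Event 4: SEND 3->2: VV[3][3]++ -> VV[3]=[0, 0, 0, 2], msg_vec=[0, 0, 0, 2]; VV[2]=max(VV[2],msg_vec) then VV[2][2]++ -> VV[2]=[0, 0, 2, 2]
Event 5: LOCAL 2: VV[2][2]++ -> VV[2]=[0, 0, 3, 2]
Event 6: LOCAL 0: VV[0][0]++ -> VV[0]=[2, 0, 0, 1]
Event 7: LOCAL 2: VV[2][2]++ -> VV[2]=[0, 0, 4, 2]
Event 3 stamp: [0, 1, 0, 0]
Event 4 stamp: [0, 0, 0, 2]
[0, 1, 0, 0] <= [0, 0, 0, 2]? False. Equal? False. Happens-before: False

Answer: no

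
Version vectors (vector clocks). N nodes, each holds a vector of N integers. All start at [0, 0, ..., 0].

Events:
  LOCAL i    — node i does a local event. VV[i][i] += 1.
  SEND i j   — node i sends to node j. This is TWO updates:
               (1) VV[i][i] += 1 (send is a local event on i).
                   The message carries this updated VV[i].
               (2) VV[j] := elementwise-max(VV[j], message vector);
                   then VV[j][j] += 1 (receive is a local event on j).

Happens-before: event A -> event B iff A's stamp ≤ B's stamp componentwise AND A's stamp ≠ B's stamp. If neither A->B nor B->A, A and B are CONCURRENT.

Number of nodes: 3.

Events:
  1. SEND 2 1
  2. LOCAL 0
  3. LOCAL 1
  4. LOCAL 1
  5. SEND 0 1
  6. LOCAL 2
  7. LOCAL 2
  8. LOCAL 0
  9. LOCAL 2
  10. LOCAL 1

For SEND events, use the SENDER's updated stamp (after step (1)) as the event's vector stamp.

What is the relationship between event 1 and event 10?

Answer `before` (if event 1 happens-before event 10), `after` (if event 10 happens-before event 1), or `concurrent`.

Answer: before

Derivation:
Initial: VV[0]=[0, 0, 0]
Initial: VV[1]=[0, 0, 0]
Initial: VV[2]=[0, 0, 0]
Event 1: SEND 2->1: VV[2][2]++ -> VV[2]=[0, 0, 1], msg_vec=[0, 0, 1]; VV[1]=max(VV[1],msg_vec) then VV[1][1]++ -> VV[1]=[0, 1, 1]
Event 2: LOCAL 0: VV[0][0]++ -> VV[0]=[1, 0, 0]
Event 3: LOCAL 1: VV[1][1]++ -> VV[1]=[0, 2, 1]
Event 4: LOCAL 1: VV[1][1]++ -> VV[1]=[0, 3, 1]
Event 5: SEND 0->1: VV[0][0]++ -> VV[0]=[2, 0, 0], msg_vec=[2, 0, 0]; VV[1]=max(VV[1],msg_vec) then VV[1][1]++ -> VV[1]=[2, 4, 1]
Event 6: LOCAL 2: VV[2][2]++ -> VV[2]=[0, 0, 2]
Event 7: LOCAL 2: VV[2][2]++ -> VV[2]=[0, 0, 3]
Event 8: LOCAL 0: VV[0][0]++ -> VV[0]=[3, 0, 0]
Event 9: LOCAL 2: VV[2][2]++ -> VV[2]=[0, 0, 4]
Event 10: LOCAL 1: VV[1][1]++ -> VV[1]=[2, 5, 1]
Event 1 stamp: [0, 0, 1]
Event 10 stamp: [2, 5, 1]
[0, 0, 1] <= [2, 5, 1]? True
[2, 5, 1] <= [0, 0, 1]? False
Relation: before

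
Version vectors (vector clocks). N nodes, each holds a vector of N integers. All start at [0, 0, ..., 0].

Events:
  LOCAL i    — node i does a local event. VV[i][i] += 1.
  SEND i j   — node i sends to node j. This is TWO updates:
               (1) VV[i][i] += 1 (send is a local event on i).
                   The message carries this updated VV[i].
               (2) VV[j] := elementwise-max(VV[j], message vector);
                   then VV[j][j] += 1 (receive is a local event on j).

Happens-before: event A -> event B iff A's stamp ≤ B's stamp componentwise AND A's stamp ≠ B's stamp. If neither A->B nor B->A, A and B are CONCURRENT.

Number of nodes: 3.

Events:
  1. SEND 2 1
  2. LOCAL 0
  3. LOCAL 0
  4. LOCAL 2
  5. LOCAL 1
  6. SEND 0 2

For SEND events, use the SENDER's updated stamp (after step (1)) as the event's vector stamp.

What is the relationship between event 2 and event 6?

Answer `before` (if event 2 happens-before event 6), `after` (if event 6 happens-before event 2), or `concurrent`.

Answer: before

Derivation:
Initial: VV[0]=[0, 0, 0]
Initial: VV[1]=[0, 0, 0]
Initial: VV[2]=[0, 0, 0]
Event 1: SEND 2->1: VV[2][2]++ -> VV[2]=[0, 0, 1], msg_vec=[0, 0, 1]; VV[1]=max(VV[1],msg_vec) then VV[1][1]++ -> VV[1]=[0, 1, 1]
Event 2: LOCAL 0: VV[0][0]++ -> VV[0]=[1, 0, 0]
Event 3: LOCAL 0: VV[0][0]++ -> VV[0]=[2, 0, 0]
Event 4: LOCAL 2: VV[2][2]++ -> VV[2]=[0, 0, 2]
Event 5: LOCAL 1: VV[1][1]++ -> VV[1]=[0, 2, 1]
Event 6: SEND 0->2: VV[0][0]++ -> VV[0]=[3, 0, 0], msg_vec=[3, 0, 0]; VV[2]=max(VV[2],msg_vec) then VV[2][2]++ -> VV[2]=[3, 0, 3]
Event 2 stamp: [1, 0, 0]
Event 6 stamp: [3, 0, 0]
[1, 0, 0] <= [3, 0, 0]? True
[3, 0, 0] <= [1, 0, 0]? False
Relation: before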